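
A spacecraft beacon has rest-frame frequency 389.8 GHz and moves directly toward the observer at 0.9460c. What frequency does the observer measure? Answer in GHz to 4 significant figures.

Relativistic Doppler: f_obs = f_src √((1+β)/(1−β))
= 389.8 × √(1.94600/0.0540000) = 389.8 × 6.00309 = 2340 GHz

f_obs ≈ 2340 GHz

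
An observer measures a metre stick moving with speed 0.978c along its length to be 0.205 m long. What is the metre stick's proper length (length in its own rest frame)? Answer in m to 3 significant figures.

γ = 1/√(1 − 0.978²) = 4.7938
L₀ = γL = 4.7938 × 0.205 = 0.983 m

L₀ ≈ 0.983 m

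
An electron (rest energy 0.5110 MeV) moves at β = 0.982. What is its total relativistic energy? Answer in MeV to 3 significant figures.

γ = 1/√(1 − 0.982²) = 5.2943
E = γm₀c² = 5.2943 × 0.5110 MeV = 2.71 MeV

E ≈ 2.71 MeV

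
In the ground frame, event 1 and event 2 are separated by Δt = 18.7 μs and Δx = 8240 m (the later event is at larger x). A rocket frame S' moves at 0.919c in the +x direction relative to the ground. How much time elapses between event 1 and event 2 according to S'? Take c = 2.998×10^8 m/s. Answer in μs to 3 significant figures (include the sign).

γ = 1/√(1 − 0.919²) = 2.5364
Δt' = γ(Δt − vΔx/c²) = 2.5364 × (18.7 μs − 0.919×8240 m / (2.998×10^8 m/s))
= 2.5364 × (-6.5587 μs) = -16.6 μs

Δt' ≈ -16.6 μs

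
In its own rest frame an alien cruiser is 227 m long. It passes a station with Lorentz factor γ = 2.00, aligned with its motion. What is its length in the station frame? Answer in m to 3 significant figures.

L ≈ 114 m

γ = 2.00 (given)
Length contraction: L = L₀/γ = 227/2.00 = 114 m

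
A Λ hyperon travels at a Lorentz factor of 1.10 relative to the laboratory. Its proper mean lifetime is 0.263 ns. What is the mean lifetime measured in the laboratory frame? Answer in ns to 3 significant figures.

Δt ≈ 0.289 ns

γ = 1.10 (given)
Time dilation: Δt = γτ₀ = 1.10 × 0.263 ns = 0.289 ns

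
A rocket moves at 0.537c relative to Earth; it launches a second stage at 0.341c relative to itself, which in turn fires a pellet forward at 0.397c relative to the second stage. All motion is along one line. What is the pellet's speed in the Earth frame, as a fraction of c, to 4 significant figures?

Compose boost 2: (0.341 + 0.537)/(1 + 0.341×0.537) = 0.8780/1.18312 = 0.742108
Compose boost 3: (0.397 + 0.742108)/(1 + 0.397×0.742108) = 1.13911/1.29462 = 0.8799

u ≈ 0.8799c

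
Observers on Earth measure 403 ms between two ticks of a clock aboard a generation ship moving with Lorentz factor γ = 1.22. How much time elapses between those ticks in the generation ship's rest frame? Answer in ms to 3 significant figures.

τ₀ ≈ 330 ms

γ = 1.22 (given)
Proper time: τ₀ = Δt/γ = 403/1.22 = 330 ms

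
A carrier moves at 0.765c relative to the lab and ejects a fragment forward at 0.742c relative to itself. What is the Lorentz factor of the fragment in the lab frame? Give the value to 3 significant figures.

u_lab = (0.742 + 0.765)/(1 + 0.742×0.765) = 1.507/1.56763 = 0.961324
γ = 1/√(1 − 0.961324²) = 3.63

γ ≈ 3.63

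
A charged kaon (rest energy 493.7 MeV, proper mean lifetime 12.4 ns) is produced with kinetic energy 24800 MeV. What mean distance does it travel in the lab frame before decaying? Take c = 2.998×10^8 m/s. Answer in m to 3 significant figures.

d ≈ 190 m

γ = 1 + K/(m₀c²) = 1 + 24800/493.7 = 51.233
β = √(1 − 1/γ²) = 0.99981
Dilated lifetime: γτ₀ = 51.233 × 12.4 ns = 635.29 ns
d = βc·γτ₀ = 0.99981 × (2.998×10^8 m/s) × 6.3529×10^-7 s = 190 m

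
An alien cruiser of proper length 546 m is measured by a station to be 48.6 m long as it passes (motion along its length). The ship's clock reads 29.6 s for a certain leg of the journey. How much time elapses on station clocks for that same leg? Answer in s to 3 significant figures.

Δt ≈ 333 s

Length contraction ⇒ γ = L₀/L = 546/48.6 = 11.235
Time dilation: Δt = γτ₀ = 11.235 × 29.6 s = 333 s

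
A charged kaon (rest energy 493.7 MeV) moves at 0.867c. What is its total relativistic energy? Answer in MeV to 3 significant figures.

γ = 1/√(1 − 0.867²) = 2.0068
E = γm₀c² = 2.0068 × 493.7 MeV = 991 MeV

E ≈ 991 MeV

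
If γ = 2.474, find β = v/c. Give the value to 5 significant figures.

β = √(1 − 1/γ²) = √(1 − 1/2.474²) = √(0.8366194) = 0.91467

β ≈ 0.91467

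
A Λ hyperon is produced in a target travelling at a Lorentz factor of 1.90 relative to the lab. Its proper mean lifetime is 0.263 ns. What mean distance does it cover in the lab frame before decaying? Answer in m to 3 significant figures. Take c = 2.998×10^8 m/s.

β = √(1 − 1/γ²) = √(1 − 1/1.90²) = 0.85029
Dilated lifetime: Δt = γτ₀ = 1.90 × 0.263 ns = 0.49970 ns
d = vΔt = 0.85029c × 0.49970 ns = 2.5492×10^8 m/s × 4.9970×10^-10 s = 0.127 m

d ≈ 0.127 m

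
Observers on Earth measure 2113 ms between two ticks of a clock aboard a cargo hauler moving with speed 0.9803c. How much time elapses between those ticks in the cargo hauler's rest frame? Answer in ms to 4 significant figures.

τ₀ ≈ 417.3 ms

γ = 1/√(1 − 0.9803²) = 5.06292
Proper time: τ₀ = Δt/γ = 2113/5.06292 = 417.3 ms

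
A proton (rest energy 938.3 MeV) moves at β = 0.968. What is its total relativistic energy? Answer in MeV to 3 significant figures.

γ = 1/√(1 − 0.968²) = 3.9849
E = γm₀c² = 3.9849 × 938.3 MeV = 3740 MeV

E ≈ 3740 MeV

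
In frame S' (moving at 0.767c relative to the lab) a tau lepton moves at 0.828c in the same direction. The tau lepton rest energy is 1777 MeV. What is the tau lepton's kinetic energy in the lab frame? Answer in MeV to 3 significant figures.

u_lab = (0.828 + 0.767)/(1 + 0.828×0.767) = 0.975490
γ = 1/√(1 − 0.975490²) = 4.5445
K = (γ − 1)m₀c² = (4.5445 − 1) × 1777 = 3.5445 × 1777 = 6300 MeV

K ≈ 6300 MeV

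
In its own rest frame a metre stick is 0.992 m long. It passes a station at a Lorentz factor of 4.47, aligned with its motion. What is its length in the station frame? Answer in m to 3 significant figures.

L ≈ 0.222 m

γ = 4.47 (given)
Length contraction: L = L₀/γ = 0.992/4.47 = 0.222 m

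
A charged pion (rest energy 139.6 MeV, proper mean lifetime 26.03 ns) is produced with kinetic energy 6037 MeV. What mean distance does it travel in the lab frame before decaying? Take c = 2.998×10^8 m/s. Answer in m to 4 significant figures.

γ = 1 + K/(m₀c²) = 1 + 6037/139.6 = 44.2450
β = √(1 − 1/γ²) = 0.999745
Dilated lifetime: γτ₀ = 44.2450 × 26.03 ns = 1151.70 ns
d = βc·γτ₀ = 0.999745 × (2.998×10^8 m/s) × 1.15170×10^-6 s = 345.2 m

d ≈ 345.2 m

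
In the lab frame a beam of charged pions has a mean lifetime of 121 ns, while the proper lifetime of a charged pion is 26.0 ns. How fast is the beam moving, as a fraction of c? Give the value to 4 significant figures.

γ = Δt/τ₀ = 121/26.0 = 4.65385
β = √(1 − 1/γ²) = √(1 − 1/4.65385²) = 0.9766

β ≈ 0.9766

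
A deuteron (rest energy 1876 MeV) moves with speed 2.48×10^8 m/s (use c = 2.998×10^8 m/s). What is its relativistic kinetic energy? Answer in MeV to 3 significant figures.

K ≈ 1460 MeV

β = v/c = 2.48×10^8 / 2.998×10^8 = 0.82722
γ = 1/√(1 − 0.82722²) = 1.7797
K = (γ − 1)m₀c² = (1.7797 − 1) × 1876 MeV = 0.77974 × 1876 MeV = 1460 MeV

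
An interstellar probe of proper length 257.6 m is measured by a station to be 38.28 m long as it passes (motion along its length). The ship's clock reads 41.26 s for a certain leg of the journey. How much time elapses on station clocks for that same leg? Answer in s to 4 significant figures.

Length contraction ⇒ γ = L₀/L = 257.6/38.28 = 6.72936
Time dilation: Δt = γτ₀ = 6.72936 × 41.26 s = 277.7 s

Δt ≈ 277.7 s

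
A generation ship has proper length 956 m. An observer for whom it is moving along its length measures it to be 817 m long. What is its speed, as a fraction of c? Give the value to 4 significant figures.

β ≈ 0.5193

γ = L₀/L = 956/817 = 1.17013
β = √(1 − 1/γ²) = 0.5193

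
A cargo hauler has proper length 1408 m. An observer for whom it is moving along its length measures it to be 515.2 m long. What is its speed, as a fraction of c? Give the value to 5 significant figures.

β ≈ 0.93065

γ = L₀/L = 1408/515.2 = 2.732919
β = √(1 − 1/γ²) = 0.93065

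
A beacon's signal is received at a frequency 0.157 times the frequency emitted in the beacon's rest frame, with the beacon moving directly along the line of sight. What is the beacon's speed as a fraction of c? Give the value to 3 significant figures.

f_obs/f_src = √((1−β)/(1+β)) = 0.157  ⇒  (1−β)/(1+β) = 0.024649
β = |1 − D²|/(1 + D²) = |1 − 0.024649|/(1 + 0.024649) = 0.952

β ≈ 0.952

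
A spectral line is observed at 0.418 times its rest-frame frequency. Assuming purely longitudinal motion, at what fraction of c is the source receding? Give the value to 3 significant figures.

f_obs/f_src = √((1−β)/(1+β)) = 0.418  ⇒  (1−β)/(1+β) = 0.17472
β = |1 − D²|/(1 + D²) = |1 − 0.17472|/(1 + 0.17472) = 0.703

β ≈ 0.703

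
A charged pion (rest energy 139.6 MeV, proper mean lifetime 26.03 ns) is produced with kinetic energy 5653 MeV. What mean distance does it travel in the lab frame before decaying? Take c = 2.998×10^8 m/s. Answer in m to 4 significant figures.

d ≈ 323.7 m

γ = 1 + K/(m₀c²) = 1 + 5653/139.6 = 41.4943
β = √(1 − 1/γ²) = 0.999710
Dilated lifetime: γτ₀ = 41.4943 × 26.03 ns = 1080.10 ns
d = βc·γτ₀ = 0.999710 × (2.998×10^8 m/s) × 1.08010×10^-6 s = 323.7 m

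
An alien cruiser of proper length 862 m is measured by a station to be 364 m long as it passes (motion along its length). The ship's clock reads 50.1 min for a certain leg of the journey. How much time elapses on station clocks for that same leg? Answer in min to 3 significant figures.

Length contraction ⇒ γ = L₀/L = 862/364 = 2.3681
Time dilation: Δt = γτ₀ = 2.3681 × 50.1 min = 119 min

Δt ≈ 119 min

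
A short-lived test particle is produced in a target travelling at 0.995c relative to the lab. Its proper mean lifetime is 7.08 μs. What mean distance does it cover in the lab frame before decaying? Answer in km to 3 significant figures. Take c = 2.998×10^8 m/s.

γ = 1/√(1 − 0.995²) = 10.013
Dilated lifetime: Δt = γτ₀ = 10.013 × 7.08 μs = 70.889 μs
d = vΔt = 0.995c × 70.889 μs = 2.9830×10^8 m/s × 7.0889×10^-5 s = 21.1 km

d ≈ 21.1 km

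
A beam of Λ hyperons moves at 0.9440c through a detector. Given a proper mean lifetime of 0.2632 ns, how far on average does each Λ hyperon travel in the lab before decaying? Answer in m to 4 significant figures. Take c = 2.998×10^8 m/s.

γ = 1/√(1 − 0.9440²) = 3.03080
Dilated lifetime: Δt = γτ₀ = 3.03080 × 0.2632 ns = 0.797708 ns
d = vΔt = 0.9440c × 0.797708 ns = 2.83011×10^8 m/s × 7.97708×10^-10 s = 0.2258 m

d ≈ 0.2258 m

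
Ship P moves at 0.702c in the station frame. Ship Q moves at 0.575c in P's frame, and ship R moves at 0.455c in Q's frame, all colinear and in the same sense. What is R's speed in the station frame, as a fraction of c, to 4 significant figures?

u ≈ 0.9652c

Compose boost 2: (0.575 + 0.702)/(1 + 0.575×0.702) = 1.277/1.40365 = 0.909771
Compose boost 3: (0.455 + 0.909771)/(1 + 0.455×0.909771) = 1.36477/1.41395 = 0.9652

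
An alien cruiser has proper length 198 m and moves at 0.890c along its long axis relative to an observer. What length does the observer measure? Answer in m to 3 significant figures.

L ≈ 90.3 m

γ = 1/√(1 − 0.890²) = 2.1932
Length contraction: L = L₀/γ = 198/2.1932 = 90.3 m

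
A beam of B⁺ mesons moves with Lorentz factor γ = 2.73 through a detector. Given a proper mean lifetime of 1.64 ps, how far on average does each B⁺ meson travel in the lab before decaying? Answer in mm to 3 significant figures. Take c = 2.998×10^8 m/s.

β = √(1 − 1/γ²) = √(1 − 1/2.73²) = 0.93050
Dilated lifetime: Δt = γτ₀ = 2.73 × 1.64 ps = 4.4772 ps
d = vΔt = 0.93050c × 4.4772 ps = 2.7896×10^8 m/s × 4.4772×10^-12 s = 1.25 mm

d ≈ 1.25 mm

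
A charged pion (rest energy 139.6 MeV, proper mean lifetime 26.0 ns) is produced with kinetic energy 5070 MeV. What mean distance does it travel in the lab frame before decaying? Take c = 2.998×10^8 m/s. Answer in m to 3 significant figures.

d ≈ 291 m

γ = 1 + K/(m₀c²) = 1 + 5070/139.6 = 37.318
β = √(1 − 1/γ²) = 0.99964
Dilated lifetime: γτ₀ = 37.318 × 26.0 ns = 970.27 ns
d = βc·γτ₀ = 0.99964 × (2.998×10^8 m/s) × 9.7027×10^-7 s = 291 m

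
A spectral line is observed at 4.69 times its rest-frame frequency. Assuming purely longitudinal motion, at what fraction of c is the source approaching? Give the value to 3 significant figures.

f_obs/f_src = √((1+β)/(1−β)) = 4.69  ⇒  (1+β)/(1−β) = 21.996
β = |1 − D²|/(1 + D²) = |1 − 21.996|/(1 + 21.996) = 0.913

β ≈ 0.913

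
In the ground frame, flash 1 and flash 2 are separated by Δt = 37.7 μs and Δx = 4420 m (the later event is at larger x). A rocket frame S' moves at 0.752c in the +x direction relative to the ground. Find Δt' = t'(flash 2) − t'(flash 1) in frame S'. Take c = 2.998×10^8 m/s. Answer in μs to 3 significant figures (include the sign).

γ = 1/√(1 − 0.752²) = 1.5171
Δt' = γ(Δt − vΔx/c²) = 1.5171 × (37.7 μs − 0.752×4420 m / (2.998×10^8 m/s))
= 1.5171 × (26.613 μs) = 40.4 μs

Δt' ≈ 40.4 μs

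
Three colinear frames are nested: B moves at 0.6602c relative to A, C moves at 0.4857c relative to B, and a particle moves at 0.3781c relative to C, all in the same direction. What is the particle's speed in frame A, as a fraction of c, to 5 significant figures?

u ≈ 0.93803c

Compose boost 2: (0.4857 + 0.6602)/(1 + 0.4857×0.6602) = 1.1459/1.320659 = 0.8676728
Compose boost 3: (0.3781 + 0.8676728)/(1 + 0.3781×0.8676728) = 1.245773/1.328067 = 0.93803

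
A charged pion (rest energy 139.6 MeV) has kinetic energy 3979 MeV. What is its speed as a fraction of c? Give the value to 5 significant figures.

γ = 1 + K/(m₀c²) = 1 + 3979/139.6 = 29.50287
β = √(1 − 1/γ²) = 0.99943

β ≈ 0.99943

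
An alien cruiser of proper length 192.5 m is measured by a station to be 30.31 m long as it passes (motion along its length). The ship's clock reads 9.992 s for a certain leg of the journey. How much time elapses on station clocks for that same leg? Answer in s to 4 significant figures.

Δt ≈ 63.46 s

Length contraction ⇒ γ = L₀/L = 192.5/30.31 = 6.35104
Time dilation: Δt = γτ₀ = 6.35104 × 9.992 s = 63.46 s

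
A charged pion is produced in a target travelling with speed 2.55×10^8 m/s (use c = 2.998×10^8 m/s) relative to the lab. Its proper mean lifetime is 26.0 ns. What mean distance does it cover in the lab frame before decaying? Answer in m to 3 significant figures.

β = v/c = 2.55×10^8 / 2.998×10^8 = 0.85057
γ = 1/√(1 − 0.85057²) = 1.9016
Dilated lifetime: Δt = γτ₀ = 1.9016 × 26.0 ns = 49.442 ns
d = vΔt = 0.85057c × 49.442 ns = 2.5500×10^8 m/s × 4.9442×10^-8 s = 12.6 m

d ≈ 12.6 m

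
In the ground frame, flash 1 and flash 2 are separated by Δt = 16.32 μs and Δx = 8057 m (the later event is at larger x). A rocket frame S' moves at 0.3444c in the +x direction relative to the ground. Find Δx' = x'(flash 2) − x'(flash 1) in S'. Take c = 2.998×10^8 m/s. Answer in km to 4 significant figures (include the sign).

γ = 1/√(1 − 0.3444²) = 1.06516
Δx' = γ(Δx − vΔt) = 1.06516 × (8057 m − 0.3444×(2.998×10^8 m/s)×16.32×10^-6 s)
= 1.06516 × (6371.94 m) = 6.787 km

Δx' ≈ 6.787 km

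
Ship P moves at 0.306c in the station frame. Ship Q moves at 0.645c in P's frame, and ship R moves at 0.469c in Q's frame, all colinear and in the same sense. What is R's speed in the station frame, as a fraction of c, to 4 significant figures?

u ≈ 0.9204c

Compose boost 2: (0.645 + 0.306)/(1 + 0.645×0.306) = 0.9510/1.19737 = 0.794241
Compose boost 3: (0.469 + 0.794241)/(1 + 0.469×0.794241) = 1.26324/1.37250 = 0.9204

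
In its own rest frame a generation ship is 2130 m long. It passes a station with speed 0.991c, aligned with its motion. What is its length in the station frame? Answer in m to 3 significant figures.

γ = 1/√(1 − 0.991²) = 7.4704
Length contraction: L = L₀/γ = 2130/7.4704 = 285 m

L ≈ 285 m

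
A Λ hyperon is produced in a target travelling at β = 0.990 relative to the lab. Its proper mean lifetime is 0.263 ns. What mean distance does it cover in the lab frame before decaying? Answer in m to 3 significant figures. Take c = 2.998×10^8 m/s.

d ≈ 0.553 m

γ = 1/√(1 − 0.990²) = 7.0888
Dilated lifetime: Δt = γτ₀ = 7.0888 × 0.263 ns = 1.8644 ns
d = vΔt = 0.990c × 1.8644 ns = 2.9680×10^8 m/s × 1.8644×10^-9 s = 0.553 m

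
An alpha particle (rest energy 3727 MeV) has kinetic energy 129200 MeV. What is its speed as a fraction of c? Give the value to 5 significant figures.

β ≈ 0.99961

γ = 1 + K/(m₀c²) = 1 + 129200/3727 = 35.66595
β = √(1 − 1/γ²) = 0.99961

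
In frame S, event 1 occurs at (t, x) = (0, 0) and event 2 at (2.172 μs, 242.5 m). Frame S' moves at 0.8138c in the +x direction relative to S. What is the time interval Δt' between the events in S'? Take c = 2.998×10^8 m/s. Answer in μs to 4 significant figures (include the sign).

Δt' ≈ 2.605 μs

γ = 1/√(1 − 0.8138²) = 1.72074
Δt' = γ(Δt − vΔx/c²) = 1.72074 × (2.172 μs − 0.8138×242.5 m / (2.998×10^8 m/s))
= 1.72074 × (1.51374 μs) = 2.605 μs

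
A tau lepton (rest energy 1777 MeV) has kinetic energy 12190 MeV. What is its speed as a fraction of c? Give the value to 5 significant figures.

β ≈ 0.99187

γ = 1 + K/(m₀c²) = 1 + 12190/1777 = 7.859876
β = √(1 − 1/γ²) = 0.99187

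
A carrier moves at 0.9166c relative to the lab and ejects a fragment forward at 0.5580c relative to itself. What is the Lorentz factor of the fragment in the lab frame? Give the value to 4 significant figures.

u_lab = (0.5580 + 0.9166)/(1 + 0.5580×0.9166) = 1.4746/1.511463 = 0.9756112
γ = 1/√(1 − 0.9756112²) = 4.556

γ ≈ 4.556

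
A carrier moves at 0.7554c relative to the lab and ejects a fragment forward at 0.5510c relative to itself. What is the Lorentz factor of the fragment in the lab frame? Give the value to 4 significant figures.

u_lab = (0.5510 + 0.7554)/(1 + 0.5510×0.7554) = 1.3064/1.416225 = 0.9224520
γ = 1/√(1 − 0.9224520²) = 2.590

γ ≈ 2.590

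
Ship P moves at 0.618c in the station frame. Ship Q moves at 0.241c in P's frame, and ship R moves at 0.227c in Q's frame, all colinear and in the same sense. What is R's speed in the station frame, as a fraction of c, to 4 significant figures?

Compose boost 2: (0.241 + 0.618)/(1 + 0.241×0.618) = 0.8590/1.14894 = 0.747647
Compose boost 3: (0.227 + 0.747647)/(1 + 0.227×0.747647) = 0.974647/1.16972 = 0.8332

u ≈ 0.8332c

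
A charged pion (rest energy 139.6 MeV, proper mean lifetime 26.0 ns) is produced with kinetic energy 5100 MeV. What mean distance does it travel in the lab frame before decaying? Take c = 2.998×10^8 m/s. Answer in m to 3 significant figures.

γ = 1 + K/(m₀c²) = 1 + 5100/139.6 = 37.533
β = √(1 − 1/γ²) = 0.99965
Dilated lifetime: γτ₀ = 37.533 × 26.0 ns = 975.86 ns
d = βc·γτ₀ = 0.99965 × (2.998×10^8 m/s) × 9.7586×10^-7 s = 292 m

d ≈ 292 m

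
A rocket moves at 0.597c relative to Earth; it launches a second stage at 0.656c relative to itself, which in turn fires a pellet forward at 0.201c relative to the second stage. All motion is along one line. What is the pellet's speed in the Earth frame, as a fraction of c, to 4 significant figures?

Compose boost 2: (0.656 + 0.597)/(1 + 0.656×0.597) = 1.253/1.39163 = 0.900382
Compose boost 3: (0.201 + 0.900382)/(1 + 0.201×0.900382) = 1.10138/1.18098 = 0.9326

u ≈ 0.9326c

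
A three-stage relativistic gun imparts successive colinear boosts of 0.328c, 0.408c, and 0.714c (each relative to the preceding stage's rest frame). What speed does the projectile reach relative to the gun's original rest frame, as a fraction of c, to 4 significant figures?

u ≈ 0.9314c

Compose boost 2: (0.408 + 0.328)/(1 + 0.408×0.328) = 0.7360/1.13382 = 0.649131
Compose boost 3: (0.714 + 0.649131)/(1 + 0.714×0.649131) = 1.36313/1.46348 = 0.9314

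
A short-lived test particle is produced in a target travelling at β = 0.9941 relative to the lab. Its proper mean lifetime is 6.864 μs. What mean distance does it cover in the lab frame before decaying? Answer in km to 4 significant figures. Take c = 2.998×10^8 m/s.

γ = 1/√(1 − 0.9941²) = 9.21935
Dilated lifetime: Δt = γτ₀ = 9.21935 × 6.864 μs = 63.2817 μs
d = vΔt = 0.9941c × 63.2817 μs = 2.98031×10^8 m/s × 6.32817×10^-5 s = 18.86 km

d ≈ 18.86 km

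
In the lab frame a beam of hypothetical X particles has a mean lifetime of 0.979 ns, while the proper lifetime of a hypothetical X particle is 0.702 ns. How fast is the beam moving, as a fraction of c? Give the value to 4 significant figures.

β ≈ 0.6970

γ = Δt/τ₀ = 0.979/0.702 = 1.39459
β = √(1 − 1/γ²) = √(1 − 1/1.39459²) = 0.6970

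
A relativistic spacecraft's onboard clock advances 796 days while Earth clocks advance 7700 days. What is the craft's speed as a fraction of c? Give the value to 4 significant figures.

γ = Δt/τ₀ = 7700/796 = 9.67337
β = √(1 − 1/γ²) = √(1 − 1/9.67337²) = 0.9946

β ≈ 0.9946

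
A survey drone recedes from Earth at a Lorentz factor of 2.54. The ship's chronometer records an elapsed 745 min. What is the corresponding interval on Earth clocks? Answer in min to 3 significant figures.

γ = 2.54 (given)
Time dilation: Δt = γτ₀ = 2.54 × 745 min = 1890 min

Δt ≈ 1890 min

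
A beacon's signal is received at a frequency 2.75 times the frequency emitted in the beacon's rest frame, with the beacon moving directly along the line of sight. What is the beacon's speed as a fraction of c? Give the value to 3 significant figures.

f_obs/f_src = √((1+β)/(1−β)) = 2.75  ⇒  (1+β)/(1−β) = 7.5625
β = |1 − D²|/(1 + D²) = |1 − 7.5625|/(1 + 7.5625) = 0.766

β ≈ 0.766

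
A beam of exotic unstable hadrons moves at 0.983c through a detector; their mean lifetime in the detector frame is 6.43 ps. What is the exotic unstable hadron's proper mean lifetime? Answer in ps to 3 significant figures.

γ = 1/√(1 − 0.983²) = 5.4465
Proper time: τ₀ = Δt/γ = 6.43/5.4465 = 1.18 ps

τ₀ ≈ 1.18 ps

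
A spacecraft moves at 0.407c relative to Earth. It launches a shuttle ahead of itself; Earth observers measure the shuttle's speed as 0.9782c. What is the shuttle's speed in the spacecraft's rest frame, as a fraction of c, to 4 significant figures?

Inverse velocity addition: u' = (u − v)/(1 − uv/c²)
= (0.9782 − 0.407)/(1 − 0.9782×0.407) = 0.5712/0.601873 = 0.9490

u' ≈ 0.9490c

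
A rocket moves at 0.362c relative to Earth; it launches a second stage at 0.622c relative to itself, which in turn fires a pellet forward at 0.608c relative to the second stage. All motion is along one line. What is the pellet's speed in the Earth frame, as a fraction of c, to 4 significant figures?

Compose boost 2: (0.622 + 0.362)/(1 + 0.622×0.362) = 0.9840/1.22516 = 0.803158
Compose boost 3: (0.608 + 0.803158)/(1 + 0.608×0.803158) = 1.41116/1.48832 = 0.9482

u ≈ 0.9482c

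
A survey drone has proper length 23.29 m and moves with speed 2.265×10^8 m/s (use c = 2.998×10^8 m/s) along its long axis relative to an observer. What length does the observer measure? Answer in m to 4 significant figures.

L ≈ 15.26 m

β = v/c = 2.265×10^8 / 2.998×10^8 = 0.755504
γ = 1/√(1 − 0.755504²) = 1.52638
Length contraction: L = L₀/γ = 23.29/1.52638 = 15.26 m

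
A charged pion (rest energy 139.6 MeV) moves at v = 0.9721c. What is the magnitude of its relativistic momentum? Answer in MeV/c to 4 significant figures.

p ≈ 578.5 MeV/c

γ = 1/√(1 − 0.9721²) = 4.26318
p = γβm₀c = 4.26318 × 0.9721 × 139.6 MeV/c = 578.5 MeV/c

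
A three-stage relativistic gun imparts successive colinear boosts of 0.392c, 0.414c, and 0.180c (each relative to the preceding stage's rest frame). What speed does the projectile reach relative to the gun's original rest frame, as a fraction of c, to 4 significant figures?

u ≈ 0.7765c

Compose boost 2: (0.414 + 0.392)/(1 + 0.414×0.392) = 0.8060/1.16229 = 0.693460
Compose boost 3: (0.180 + 0.693460)/(1 + 0.180×0.693460) = 0.873460/1.12482 = 0.7765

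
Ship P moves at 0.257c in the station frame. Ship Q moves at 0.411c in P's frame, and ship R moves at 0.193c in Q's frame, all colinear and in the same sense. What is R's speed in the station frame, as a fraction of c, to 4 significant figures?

u ≈ 0.7139c

Compose boost 2: (0.411 + 0.257)/(1 + 0.411×0.257) = 0.6680/1.10563 = 0.604182
Compose boost 3: (0.193 + 0.604182)/(1 + 0.193×0.604182) = 0.797182/1.11661 = 0.7139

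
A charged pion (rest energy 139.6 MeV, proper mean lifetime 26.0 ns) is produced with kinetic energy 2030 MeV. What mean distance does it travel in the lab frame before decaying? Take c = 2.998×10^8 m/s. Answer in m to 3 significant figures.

d ≈ 121 m

γ = 1 + K/(m₀c²) = 1 + 2030/139.6 = 15.542
β = √(1 − 1/γ²) = 0.99793
Dilated lifetime: γτ₀ = 15.542 × 26.0 ns = 404.08 ns
d = βc·γτ₀ = 0.99793 × (2.998×10^8 m/s) × 4.0408×10^-7 s = 121 m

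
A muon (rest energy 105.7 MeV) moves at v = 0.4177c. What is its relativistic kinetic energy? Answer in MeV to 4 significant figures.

γ = 1/√(1 − 0.4177²) = 1.10061
K = (γ − 1)m₀c² = (1.10061 − 1) × 105.7 MeV = 0.100612 × 105.7 MeV = 10.63 MeV

K ≈ 10.63 MeV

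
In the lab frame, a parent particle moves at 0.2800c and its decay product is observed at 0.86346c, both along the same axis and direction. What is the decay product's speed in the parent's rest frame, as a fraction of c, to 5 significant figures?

Inverse velocity addition: u' = (u − v)/(1 − uv/c²)
= (0.86346 − 0.2800)/(1 − 0.86346×0.2800) = 0.58346/0.7582312 = 0.76950

u' ≈ 0.76950c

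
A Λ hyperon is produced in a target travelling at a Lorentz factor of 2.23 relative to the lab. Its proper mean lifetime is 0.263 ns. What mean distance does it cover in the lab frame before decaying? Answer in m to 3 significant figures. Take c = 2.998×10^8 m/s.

d ≈ 0.157 m

β = √(1 − 1/γ²) = √(1 − 1/2.23²) = 0.89382
Dilated lifetime: Δt = γτ₀ = 2.23 × 0.263 ns = 0.58649 ns
d = vΔt = 0.89382c × 0.58649 ns = 2.6797×10^8 m/s × 5.8649×10^-10 s = 0.157 m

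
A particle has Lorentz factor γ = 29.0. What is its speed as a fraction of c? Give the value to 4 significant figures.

β = √(1 − 1/γ²) = √(1 − 1/29.0²) = √(0.998811) = 0.9994

β ≈ 0.9994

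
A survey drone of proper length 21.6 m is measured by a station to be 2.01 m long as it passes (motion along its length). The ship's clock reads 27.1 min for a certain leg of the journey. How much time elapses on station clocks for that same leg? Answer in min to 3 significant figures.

Δt ≈ 291 min

Length contraction ⇒ γ = L₀/L = 21.6/2.01 = 10.746
Time dilation: Δt = γτ₀ = 10.746 × 27.1 min = 291 min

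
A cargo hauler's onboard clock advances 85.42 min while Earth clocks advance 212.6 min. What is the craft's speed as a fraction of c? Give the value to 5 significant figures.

γ = Δt/τ₀ = 212.6/85.42 = 2.488878
β = √(1 − 1/γ²) = √(1 − 1/2.488878²) = 0.91573

β ≈ 0.91573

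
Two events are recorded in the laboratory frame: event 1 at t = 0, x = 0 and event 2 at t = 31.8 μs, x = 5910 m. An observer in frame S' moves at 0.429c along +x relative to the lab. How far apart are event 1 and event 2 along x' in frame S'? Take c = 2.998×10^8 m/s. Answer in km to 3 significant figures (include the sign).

Δx' ≈ 2.01 km

γ = 1/√(1 − 0.429²) = 1.1070
Δx' = γ(Δx − vΔt) = 1.1070 × (5910 m − 0.429×(2.998×10^8 m/s)×31.8×10^-6 s)
= 1.1070 × (1820.1 m) = 2.01 km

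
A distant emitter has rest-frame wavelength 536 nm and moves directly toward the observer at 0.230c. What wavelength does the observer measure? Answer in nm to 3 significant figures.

λ_obs ≈ 424 nm

Relativistic Doppler: λ_obs = λ_src √((1−β)/(1+β))
= 536 × √(0.77000/1.2300) = 536 × 0.79121 = 424 nm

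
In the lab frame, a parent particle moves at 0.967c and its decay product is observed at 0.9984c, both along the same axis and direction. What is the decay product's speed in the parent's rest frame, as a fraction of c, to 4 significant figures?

Inverse velocity addition: u' = (u − v)/(1 − uv/c²)
= (0.9984 − 0.967)/(1 − 0.9984×0.967) = 0.03140/0.0345472 = 0.9089

u' ≈ 0.9089c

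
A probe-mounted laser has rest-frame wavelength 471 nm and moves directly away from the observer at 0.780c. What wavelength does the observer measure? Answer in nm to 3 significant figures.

Relativistic Doppler: λ_obs = λ_src √((1+β)/(1−β))
= 471 × √(1.7800/0.22000) = 471 × 2.8445 = 1340 nm

λ_obs ≈ 1340 nm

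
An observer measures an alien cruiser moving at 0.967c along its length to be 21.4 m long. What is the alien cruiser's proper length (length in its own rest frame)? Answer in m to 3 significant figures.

L₀ ≈ 84.0 m

γ = 1/√(1 − 0.967²) = 3.9250
L₀ = γL = 3.9250 × 21.4 = 84.0 m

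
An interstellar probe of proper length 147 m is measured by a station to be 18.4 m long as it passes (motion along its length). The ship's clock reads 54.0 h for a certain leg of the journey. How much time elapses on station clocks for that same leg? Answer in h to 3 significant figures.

Length contraction ⇒ γ = L₀/L = 147/18.4 = 7.9891
Time dilation: Δt = γτ₀ = 7.9891 × 54.0 h = 431 h

Δt ≈ 431 h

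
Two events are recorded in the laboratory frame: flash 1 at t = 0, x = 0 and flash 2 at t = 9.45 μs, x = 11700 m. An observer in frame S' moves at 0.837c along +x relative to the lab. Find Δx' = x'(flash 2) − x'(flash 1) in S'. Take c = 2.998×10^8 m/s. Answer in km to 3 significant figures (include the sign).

Δx' ≈ 17.0 km

γ = 1/√(1 − 0.837²) = 1.8275
Δx' = γ(Δx − vΔt) = 1.8275 × (11700 m − 0.837×(2.998×10^8 m/s)×9.45×10^-6 s)
= 1.8275 × (9328.7 m) = 17.0 km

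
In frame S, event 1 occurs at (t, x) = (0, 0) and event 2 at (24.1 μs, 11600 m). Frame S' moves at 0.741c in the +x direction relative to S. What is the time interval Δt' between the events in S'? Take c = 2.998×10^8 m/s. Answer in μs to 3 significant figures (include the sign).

Δt' ≈ -6.81 μs

γ = 1/√(1 − 0.741²) = 1.4892
Δt' = γ(Δt − vΔx/c²) = 1.4892 × (24.1 μs − 0.741×11600 m / (2.998×10^8 m/s))
= 1.4892 × (-4.5711 μs) = -6.81 μs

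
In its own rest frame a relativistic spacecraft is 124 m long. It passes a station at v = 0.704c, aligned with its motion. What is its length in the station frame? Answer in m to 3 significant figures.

γ = 1/√(1 − 0.704²) = 1.4081
Length contraction: L = L₀/γ = 124/1.4081 = 88.1 m

L ≈ 88.1 m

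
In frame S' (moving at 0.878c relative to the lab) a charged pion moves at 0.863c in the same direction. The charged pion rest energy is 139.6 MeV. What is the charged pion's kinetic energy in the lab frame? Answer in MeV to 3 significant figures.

u_lab = (0.863 + 0.878)/(1 + 0.863×0.878) = 0.990491
γ = 1/√(1 − 0.990491²) = 7.2687
K = (γ − 1)m₀c² = (7.2687 − 1) × 139.6 = 6.2687 × 139.6 = 875 MeV

K ≈ 875 MeV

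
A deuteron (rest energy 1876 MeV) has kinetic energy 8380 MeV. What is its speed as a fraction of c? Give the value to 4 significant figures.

β ≈ 0.9831

γ = 1 + K/(m₀c²) = 1 + 8380/1876 = 5.46695
β = √(1 − 1/γ²) = 0.9831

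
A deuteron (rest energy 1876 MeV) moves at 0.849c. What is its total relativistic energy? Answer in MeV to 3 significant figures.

E ≈ 3550 MeV

γ = 1/√(1 − 0.849²) = 1.8925
E = γm₀c² = 1.8925 × 1876 MeV = 3550 MeV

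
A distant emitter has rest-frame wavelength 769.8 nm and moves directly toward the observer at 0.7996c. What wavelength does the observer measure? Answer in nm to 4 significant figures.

Relativistic Doppler: λ_obs = λ_src √((1−β)/(1+β))
= 769.8 × √(0.200400/1.79960) = 769.8 × 0.333704 = 256.9 nm

λ_obs ≈ 256.9 nm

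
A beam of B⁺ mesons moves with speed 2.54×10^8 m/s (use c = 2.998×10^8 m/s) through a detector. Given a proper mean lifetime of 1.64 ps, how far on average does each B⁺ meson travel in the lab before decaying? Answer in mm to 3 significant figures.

β = v/c = 2.54×10^8 / 2.998×10^8 = 0.84723
γ = 1/√(1 − 0.84723²) = 1.8824
Dilated lifetime: Δt = γτ₀ = 1.8824 × 1.64 ps = 3.0872 ps
d = vΔt = 0.84723c × 3.0872 ps = 2.5400×10^8 m/s × 3.0872×10^-12 s = 0.784 mm

d ≈ 0.784 mm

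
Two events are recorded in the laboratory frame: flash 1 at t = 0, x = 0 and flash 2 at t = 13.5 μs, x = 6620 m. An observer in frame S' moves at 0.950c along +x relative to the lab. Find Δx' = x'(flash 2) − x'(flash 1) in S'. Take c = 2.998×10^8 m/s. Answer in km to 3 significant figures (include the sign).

γ = 1/√(1 − 0.950²) = 3.2026
Δx' = γ(Δx − vΔt) = 3.2026 × (6620 m − 0.950×(2.998×10^8 m/s)×13.5×10^-6 s)
= 3.2026 × (2775.1 m) = 8.89 km

Δx' ≈ 8.89 km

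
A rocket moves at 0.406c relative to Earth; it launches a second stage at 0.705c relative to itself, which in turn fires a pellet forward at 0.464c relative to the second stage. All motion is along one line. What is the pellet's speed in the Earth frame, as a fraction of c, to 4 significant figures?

Compose boost 2: (0.705 + 0.406)/(1 + 0.705×0.406) = 1.111/1.28623 = 0.863765
Compose boost 3: (0.464 + 0.863765)/(1 + 0.464×0.863765) = 1.32776/1.40079 = 0.9479

u ≈ 0.9479c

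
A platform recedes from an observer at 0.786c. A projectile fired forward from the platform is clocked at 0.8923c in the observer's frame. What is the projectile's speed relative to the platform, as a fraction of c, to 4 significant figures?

Inverse velocity addition: u' = (u − v)/(1 − uv/c²)
= (0.8923 − 0.786)/(1 − 0.8923×0.786) = 0.1063/0.298652 = 0.3559

u' ≈ 0.3559c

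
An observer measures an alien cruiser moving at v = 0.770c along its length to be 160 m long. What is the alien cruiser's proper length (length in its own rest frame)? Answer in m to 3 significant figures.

L₀ ≈ 251 m

γ = 1/√(1 − 0.770²) = 1.5673
L₀ = γL = 1.5673 × 160 = 251 m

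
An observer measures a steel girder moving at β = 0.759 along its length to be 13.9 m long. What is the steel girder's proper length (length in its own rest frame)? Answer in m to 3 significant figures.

γ = 1/√(1 − 0.759²) = 1.5359
L₀ = γL = 1.5359 × 13.9 = 21.3 m

L₀ ≈ 21.3 m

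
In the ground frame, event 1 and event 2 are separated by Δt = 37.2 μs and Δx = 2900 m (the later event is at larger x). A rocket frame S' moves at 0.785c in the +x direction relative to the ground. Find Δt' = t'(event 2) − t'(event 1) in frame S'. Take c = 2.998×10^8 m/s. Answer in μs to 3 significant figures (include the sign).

γ = 1/√(1 − 0.785²) = 1.6142
Δt' = γ(Δt − vΔx/c²) = 1.6142 × (37.2 μs − 0.785×2900 m / (2.998×10^8 m/s))
= 1.6142 × (29.607 μs) = 47.8 μs

Δt' ≈ 47.8 μs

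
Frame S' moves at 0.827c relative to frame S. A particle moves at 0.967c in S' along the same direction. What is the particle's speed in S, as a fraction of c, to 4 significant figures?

u ≈ 0.9968c

Relativistic velocity addition: u = (u' + v)/(1 + u'v/c²)
= (0.967 + 0.827)/(1 + 0.967×0.827) = 1.794/1.79971 = 0.9968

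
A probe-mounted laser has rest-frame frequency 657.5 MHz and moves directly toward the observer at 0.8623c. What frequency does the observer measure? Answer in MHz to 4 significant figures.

f_obs ≈ 2418 MHz

Relativistic Doppler: f_obs = f_src √((1+β)/(1−β))
= 657.5 × √(1.86230/0.137700) = 657.5 × 3.67754 = 2418 MHz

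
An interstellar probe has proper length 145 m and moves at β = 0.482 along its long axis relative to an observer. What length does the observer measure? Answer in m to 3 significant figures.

L ≈ 127 m

γ = 1/√(1 − 0.482²) = 1.1413
Length contraction: L = L₀/γ = 145/1.1413 = 127 m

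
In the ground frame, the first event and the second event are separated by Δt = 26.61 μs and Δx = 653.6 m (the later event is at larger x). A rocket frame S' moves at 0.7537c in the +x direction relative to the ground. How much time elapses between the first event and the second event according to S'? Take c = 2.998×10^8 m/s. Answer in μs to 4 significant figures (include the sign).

Δt' ≈ 37.99 μs

γ = 1/√(1 − 0.7537²) = 1.52156
Δt' = γ(Δt − vΔx/c²) = 1.52156 × (26.61 μs − 0.7537×653.6 m / (2.998×10^8 m/s))
= 1.52156 × (24.9668 μs) = 37.99 μs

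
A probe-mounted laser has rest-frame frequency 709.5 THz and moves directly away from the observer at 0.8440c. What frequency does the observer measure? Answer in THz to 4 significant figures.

Relativistic Doppler: f_obs = f_src √((1−β)/(1+β))
= 709.5 × √(0.156000/1.84400) = 709.5 × 0.290859 = 206.4 THz

f_obs ≈ 206.4 THz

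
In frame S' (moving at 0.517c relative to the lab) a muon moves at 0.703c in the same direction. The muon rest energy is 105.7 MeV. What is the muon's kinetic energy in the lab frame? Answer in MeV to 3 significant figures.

K ≈ 131 MeV

u_lab = (0.703 + 0.517)/(1 + 0.703×0.517) = 0.894788
γ = 1/√(1 − 0.894788²) = 2.2397
K = (γ − 1)m₀c² = (2.2397 − 1) × 105.7 = 1.2397 × 105.7 = 131 MeV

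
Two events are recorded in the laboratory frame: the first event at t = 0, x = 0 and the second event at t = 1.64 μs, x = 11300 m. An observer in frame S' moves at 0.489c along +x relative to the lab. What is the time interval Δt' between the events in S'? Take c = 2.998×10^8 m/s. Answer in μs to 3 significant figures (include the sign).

γ = 1/√(1 − 0.489²) = 1.1464
Δt' = γ(Δt − vΔx/c²) = 1.1464 × (1.64 μs − 0.489×11300 m / (2.998×10^8 m/s))
= 1.1464 × (-16.791 μs) = -19.2 μs

Δt' ≈ -19.2 μs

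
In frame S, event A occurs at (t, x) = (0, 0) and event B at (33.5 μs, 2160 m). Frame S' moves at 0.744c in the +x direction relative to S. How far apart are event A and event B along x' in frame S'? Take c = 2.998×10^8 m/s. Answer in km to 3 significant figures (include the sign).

γ = 1/√(1 − 0.744²) = 1.4966
Δx' = γ(Δx − vΔt) = 1.4966 × (2160 m − 0.744×(2.998×10^8 m/s)×33.5×10^-6 s)
= 1.4966 × (-5312.2 m) = -7.95 km

Δx' ≈ -7.95 km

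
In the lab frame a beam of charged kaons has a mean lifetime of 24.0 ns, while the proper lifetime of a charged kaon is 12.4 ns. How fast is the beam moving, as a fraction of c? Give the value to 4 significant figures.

γ = Δt/τ₀ = 24.0/12.4 = 1.93548
β = √(1 − 1/γ²) = √(1 − 1/1.93548²) = 0.8562

β ≈ 0.8562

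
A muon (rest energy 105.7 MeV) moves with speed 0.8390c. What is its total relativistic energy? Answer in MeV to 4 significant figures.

γ = 1/√(1 − 0.8390²) = 1.83779
E = γm₀c² = 1.83779 × 105.7 MeV = 194.3 MeV

E ≈ 194.3 MeV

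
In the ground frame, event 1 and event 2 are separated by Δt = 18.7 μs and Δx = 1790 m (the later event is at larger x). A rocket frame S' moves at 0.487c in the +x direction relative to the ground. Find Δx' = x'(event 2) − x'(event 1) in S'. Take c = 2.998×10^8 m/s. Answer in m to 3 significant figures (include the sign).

γ = 1/√(1 − 0.487²) = 1.1449
Δx' = γ(Δx − vΔt) = 1.1449 × (1790 m − 0.487×(2.998×10^8 m/s)×18.7×10^-6 s)
= 1.1449 × (-940.25 m) = -1080 m

Δx' ≈ -1080 m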